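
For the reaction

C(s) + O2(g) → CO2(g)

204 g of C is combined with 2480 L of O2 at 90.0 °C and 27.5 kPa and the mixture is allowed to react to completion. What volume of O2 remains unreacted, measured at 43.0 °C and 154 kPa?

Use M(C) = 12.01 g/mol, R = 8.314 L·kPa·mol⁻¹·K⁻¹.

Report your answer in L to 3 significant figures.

95.6 L

n(C) = 204 / 12.01 = 16.99 mol
n(O2) = PV/RT = (27.5 × 2480) / (8.314 × 363.15) = 22.59 mol
For 16.99 mol C, stoichiometry requires (1/1) × 16.99 = 16.99 mol O2; 22.59 mol is available, so C is limiting.
n(O2) consumed = (1/1) × 16.99 = 16.99 mol; remaining = 22.59 − 16.99 = 5.600 mol
V(O2) = nRT/P = 5.600 × 8.314 × 316.15 / 154 = 95.58 L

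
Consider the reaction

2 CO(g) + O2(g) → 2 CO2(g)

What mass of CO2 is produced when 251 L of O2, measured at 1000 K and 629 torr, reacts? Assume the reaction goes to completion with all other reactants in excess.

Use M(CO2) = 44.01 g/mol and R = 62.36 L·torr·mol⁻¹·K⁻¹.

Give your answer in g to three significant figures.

n(O2) = PV/RT = (629 × 251) / (62.36 × 1000) = 2.532 mol
n(CO2) = (2/1) × 2.532 = 5.064 mol
m(CO2) = 5.064 × 44.01 = 222.9 g

223 g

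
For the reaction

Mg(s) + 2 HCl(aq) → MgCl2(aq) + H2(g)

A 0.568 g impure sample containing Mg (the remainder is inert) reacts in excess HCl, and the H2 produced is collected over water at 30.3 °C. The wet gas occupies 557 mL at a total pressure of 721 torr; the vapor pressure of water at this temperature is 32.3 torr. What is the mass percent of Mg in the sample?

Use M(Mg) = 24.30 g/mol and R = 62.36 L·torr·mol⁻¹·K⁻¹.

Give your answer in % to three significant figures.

86.7 %

P(H2) = 721 − 32.3 = 688.7 torr
n(H2) = PV/RT = (688.7 × 0.5570) / (62.36 × 303.45) = 0.02027 mol
n(Mg) = (1/1) × 0.02027 = 0.02027 mol
m(Mg) = 0.02027 × 24.30 = 0.4926 g
%Mg = 0.4926 / 0.568 × 100 = 86.73%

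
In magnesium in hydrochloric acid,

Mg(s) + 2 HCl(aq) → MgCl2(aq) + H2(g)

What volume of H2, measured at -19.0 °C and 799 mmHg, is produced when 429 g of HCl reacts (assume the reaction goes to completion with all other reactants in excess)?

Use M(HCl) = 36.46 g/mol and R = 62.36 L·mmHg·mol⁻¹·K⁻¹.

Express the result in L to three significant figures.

117 L

n(HCl) = 429.0 / 36.46 = 11.77 mol
n(H2) = (1/2) × 11.77 = 5.885 mol
V = nRT/P = 5.885 × 62.36 × 254.15 / 799 = 116.7 L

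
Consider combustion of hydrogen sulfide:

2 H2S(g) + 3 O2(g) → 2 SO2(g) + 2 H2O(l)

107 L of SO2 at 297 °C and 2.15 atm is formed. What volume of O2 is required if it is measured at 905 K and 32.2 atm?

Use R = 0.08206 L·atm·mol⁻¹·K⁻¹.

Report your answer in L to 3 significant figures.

17.0 L

n(SO2) = PV/RT = (2.15 × 107) / (0.08206 × 570.15) = 4.917 mol
n(O2) = (3/2) × 4.917 = 7.375 mol
V = nRT/P = 7.375 × 0.08206 × 905 / 32.2 = 17.01 L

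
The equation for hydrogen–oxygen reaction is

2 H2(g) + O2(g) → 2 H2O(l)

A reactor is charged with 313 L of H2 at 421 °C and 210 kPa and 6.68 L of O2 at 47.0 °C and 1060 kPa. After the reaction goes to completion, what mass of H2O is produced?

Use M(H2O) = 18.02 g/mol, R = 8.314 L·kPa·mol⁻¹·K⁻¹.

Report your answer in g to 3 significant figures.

n(H2) = PV/RT = (210 × 313) / (8.314 × 694.15) = 11.39 mol
n(O2) = PV/RT = (1060 × 6.68) / (8.314 × 320.15) = 2.660 mol
For 11.39 mol H2, stoichiometry requires (1/2) × 11.39 = 5.695 mol O2; 2.660 mol is available, so O2 is limiting.
n(H2O) = (2/1) × 2.660 = 5.320 mol
m(H2O) = 5.320 × 18.02 = 95.87 g

95.9 g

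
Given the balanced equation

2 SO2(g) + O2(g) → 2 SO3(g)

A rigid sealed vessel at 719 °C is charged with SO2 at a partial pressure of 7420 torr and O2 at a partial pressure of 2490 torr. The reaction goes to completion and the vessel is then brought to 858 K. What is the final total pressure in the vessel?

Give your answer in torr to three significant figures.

At constant V, partial pressures at 719 °C are proportional to moles, so apply stoichiometry directly to pressures.
P(O2) required for 7420 torr of SO2 = (1/2) × 7420 = 3710 torr; available 2490 torr, so O2 is limiting.
P(SO2) remaining = 7420 − (2/1) × 2490 = 2440 torr
P(gaseous products) = (2)/1 × 2490 = 4980 torr
P_total at 719 °C = 2440 + 4980 = 7420 torr
Scaling to 858 K: P = 7420 × 858/992.15 = 6417 torr

6420 torr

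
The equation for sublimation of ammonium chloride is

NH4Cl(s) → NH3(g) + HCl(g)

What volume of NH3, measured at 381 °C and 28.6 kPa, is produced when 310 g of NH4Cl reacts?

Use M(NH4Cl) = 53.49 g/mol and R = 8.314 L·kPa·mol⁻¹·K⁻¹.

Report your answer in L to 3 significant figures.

1100 L

n(NH4Cl) = 310.0 / 53.49 = 5.795 mol
n(NH3) = (1/1) × 5.795 = 5.795 mol
V = nRT/P = 5.795 × 8.314 × 654.15 / 28.6 = 1102 L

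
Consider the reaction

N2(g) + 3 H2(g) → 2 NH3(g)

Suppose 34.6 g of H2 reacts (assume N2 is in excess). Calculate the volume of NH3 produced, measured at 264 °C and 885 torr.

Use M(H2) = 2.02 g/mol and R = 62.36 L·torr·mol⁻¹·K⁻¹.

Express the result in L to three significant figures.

432 L

n(H2) = 34.60 / 2.02 = 17.13 mol
n(NH3) = (2/3) × 17.13 = 11.42 mol
V = nRT/P = 11.42 × 62.36 × 537.15 / 885 = 432.2 L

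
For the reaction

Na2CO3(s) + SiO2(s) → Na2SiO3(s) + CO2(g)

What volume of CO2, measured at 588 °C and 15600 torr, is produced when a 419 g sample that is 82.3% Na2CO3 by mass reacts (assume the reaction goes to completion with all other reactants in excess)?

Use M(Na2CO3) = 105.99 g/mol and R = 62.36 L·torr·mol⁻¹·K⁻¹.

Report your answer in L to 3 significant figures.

11.2 L

mass of Na2CO3 = 419 × 82.3/100 = 344.8 g
n(Na2CO3) = 344.8 / 105.99 = 3.253 mol
n(CO2) = (1/1) × 3.253 = 3.253 mol
V = nRT/P = 3.253 × 62.36 × 861.15 / 15600 = 11.20 L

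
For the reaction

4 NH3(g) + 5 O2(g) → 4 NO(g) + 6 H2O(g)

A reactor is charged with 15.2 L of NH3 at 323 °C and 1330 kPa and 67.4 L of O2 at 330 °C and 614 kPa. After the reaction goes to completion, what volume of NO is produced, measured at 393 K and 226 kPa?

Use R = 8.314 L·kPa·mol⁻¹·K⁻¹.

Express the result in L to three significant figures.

59.0 L

n(NH3) = PV/RT = (1330 × 15.2) / (8.314 × 596.15) = 4.079 mol
n(O2) = PV/RT = (614 × 67.4) / (8.314 × 603.15) = 8.253 mol
For 4.079 mol NH3, stoichiometry requires (5/4) × 4.079 = 5.099 mol O2; 8.253 mol is available, so NH3 is limiting.
n(NO) = (4/4) × 4.079 = 4.079 mol
V(NO) = nRT/P = 4.079 × 8.314 × 393 / 226 = 58.97 L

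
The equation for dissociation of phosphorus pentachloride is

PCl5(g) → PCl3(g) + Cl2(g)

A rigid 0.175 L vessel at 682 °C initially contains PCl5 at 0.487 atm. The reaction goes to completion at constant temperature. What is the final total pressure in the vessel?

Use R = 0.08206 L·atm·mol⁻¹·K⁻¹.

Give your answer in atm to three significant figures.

Since T and V are fixed, P_final/P_initial = n_final/n_initial = 2/1.
P_final = (2/1) × 0.487 = 0.9740 atm

0.974 atm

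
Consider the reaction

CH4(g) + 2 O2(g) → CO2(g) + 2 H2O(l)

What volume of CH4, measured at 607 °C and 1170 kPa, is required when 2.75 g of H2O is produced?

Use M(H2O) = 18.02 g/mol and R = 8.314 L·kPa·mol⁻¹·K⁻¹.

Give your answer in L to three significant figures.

n(H2O) = 2.750 / 18.02 = 0.1526 mol
n(CH4) = (1/2) × 0.1526 = 0.07630 mol
V = nRT/P = 0.07630 × 8.314 × 880.15 / 1170 = 0.4772 L

0.477 L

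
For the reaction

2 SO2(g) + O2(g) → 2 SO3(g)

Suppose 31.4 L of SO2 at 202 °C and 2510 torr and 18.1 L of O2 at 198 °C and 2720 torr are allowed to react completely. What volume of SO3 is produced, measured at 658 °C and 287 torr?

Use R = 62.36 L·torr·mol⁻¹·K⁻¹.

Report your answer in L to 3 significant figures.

n(SO2) = PV/RT = (2510 × 31.4) / (62.36 × 475.15) = 2.660 mol
n(O2) = PV/RT = (2720 × 18.1) / (62.36 × 471.15) = 1.676 mol
For 2.660 mol SO2, stoichiometry requires (1/2) × 2.660 = 1.330 mol O2; 1.676 mol is available, so SO2 is limiting.
n(SO3) = (2/2) × 2.660 = 2.660 mol
V(SO3) = nRT/P = 2.660 × 62.36 × 931.15 / 287 = 538.2 L

538 L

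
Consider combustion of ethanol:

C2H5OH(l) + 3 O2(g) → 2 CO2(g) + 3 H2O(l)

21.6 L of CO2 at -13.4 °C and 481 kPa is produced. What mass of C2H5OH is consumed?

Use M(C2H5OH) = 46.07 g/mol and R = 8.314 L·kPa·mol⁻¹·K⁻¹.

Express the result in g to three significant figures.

n(CO2) = PV/RT = (481 × 21.6) / (8.314 × 259.75) = 4.811 mol
n(C2H5OH) = (1/2) × 4.811 = 2.405 mol
m(C2H5OH) = 2.405 × 46.07 = 110.8 g

111 g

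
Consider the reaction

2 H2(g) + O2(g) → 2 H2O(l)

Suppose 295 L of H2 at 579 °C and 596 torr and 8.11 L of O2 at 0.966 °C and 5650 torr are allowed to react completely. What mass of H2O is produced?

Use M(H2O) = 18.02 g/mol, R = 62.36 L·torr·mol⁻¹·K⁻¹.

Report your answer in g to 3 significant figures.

59.6 g

n(H2) = PV/RT = (596 × 295) / (62.36 × 852.15) = 3.309 mol
n(O2) = PV/RT = (5650 × 8.11) / (62.36 × 274.116) = 2.681 mol
For 3.309 mol H2, stoichiometry requires (1/2) × 3.309 = 1.655 mol O2; 2.681 mol is available, so H2 is limiting.
n(H2O) = (2/2) × 3.309 = 3.309 mol
m(H2O) = 3.309 × 18.02 = 59.63 g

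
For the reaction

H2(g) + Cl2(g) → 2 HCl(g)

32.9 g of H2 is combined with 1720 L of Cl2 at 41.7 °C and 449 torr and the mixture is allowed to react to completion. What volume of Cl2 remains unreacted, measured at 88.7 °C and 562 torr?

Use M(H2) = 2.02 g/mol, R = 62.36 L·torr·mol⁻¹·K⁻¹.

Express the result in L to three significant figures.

n(H2) = 32.9 / 2.02 = 16.29 mol
n(Cl2) = PV/RT = (449 × 1720) / (62.36 × 314.85) = 39.33 mol
For 16.29 mol H2, stoichiometry requires (1/1) × 16.29 = 16.29 mol Cl2; 39.33 mol is available, so H2 is limiting.
n(Cl2) consumed = (1/1) × 16.29 = 16.29 mol; remaining = 39.33 − 16.29 = 23.04 mol
V(Cl2) = nRT/P = 23.04 × 62.36 × 361.85 / 562 = 925.1 L

925 L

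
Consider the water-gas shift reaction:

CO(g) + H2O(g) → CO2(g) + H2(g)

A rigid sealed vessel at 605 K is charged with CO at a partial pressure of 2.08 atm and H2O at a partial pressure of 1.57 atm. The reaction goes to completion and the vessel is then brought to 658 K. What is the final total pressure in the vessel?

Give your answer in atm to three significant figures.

3.97 atm

At constant V, partial pressures at 605 K are proportional to moles, so apply stoichiometry directly to pressures.
P(H2O) required for 2.08 atm of CO = (1/1) × 2.08 = 2.080 atm; available 1.57 atm, so H2O is limiting.
P(CO) remaining = 2.08 − (1/1) × 1.57 = 0.5100 atm
P(gaseous products) = (1+1)/1 × 1.57 = 3.140 atm
P_total at 605 K = 0.5100 + 3.140 = 3.650 atm
Scaling to 658 K: P = 3.650 × 658/605 = 3.970 atm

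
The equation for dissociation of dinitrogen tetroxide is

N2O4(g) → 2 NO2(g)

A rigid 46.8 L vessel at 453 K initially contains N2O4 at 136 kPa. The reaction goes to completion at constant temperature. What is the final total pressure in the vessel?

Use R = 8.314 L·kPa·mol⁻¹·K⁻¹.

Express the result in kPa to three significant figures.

272 kPa

Rigid vessel, constant T ⇒ P scales with total gas moles (1 → 2).
P_final = (2/1) × 136 = 272.0 kPa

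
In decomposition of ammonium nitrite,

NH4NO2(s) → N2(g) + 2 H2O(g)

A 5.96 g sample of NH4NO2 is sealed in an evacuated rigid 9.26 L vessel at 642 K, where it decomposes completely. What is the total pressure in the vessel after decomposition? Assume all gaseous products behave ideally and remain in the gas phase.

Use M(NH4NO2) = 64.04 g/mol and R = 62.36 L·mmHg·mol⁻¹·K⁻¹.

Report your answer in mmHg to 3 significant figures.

1210 mmHg

n(NH4NO2) = 5.96 / 64.04 = 0.09307 mol
n(gas produced) = (3/1) × 0.09307 = 0.2792 mol
P = nRT/V = 0.2792 × 62.36 × 642 / 9.26 = 1207 mmHg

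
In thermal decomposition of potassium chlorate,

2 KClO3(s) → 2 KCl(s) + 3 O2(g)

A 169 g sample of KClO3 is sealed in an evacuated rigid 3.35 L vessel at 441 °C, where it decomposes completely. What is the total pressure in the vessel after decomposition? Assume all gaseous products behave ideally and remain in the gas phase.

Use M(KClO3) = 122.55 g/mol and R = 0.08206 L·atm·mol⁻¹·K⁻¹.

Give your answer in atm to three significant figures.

36.2 atm

n(KClO3) = 169 / 122.55 = 1.379 mol
n(gas produced) = (3/2) × 1.379 = 2.069 mol
P = nRT/V = 2.069 × 0.08206 × 714.15 / 3.35 = 36.19 atm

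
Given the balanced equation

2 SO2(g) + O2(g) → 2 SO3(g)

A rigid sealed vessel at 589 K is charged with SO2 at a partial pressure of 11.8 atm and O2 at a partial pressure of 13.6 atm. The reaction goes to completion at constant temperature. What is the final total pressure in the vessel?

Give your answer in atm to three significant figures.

19.5 atm

With V and T fixed, P_i ∝ n_i, so the mole ratios apply directly to partial pressures at 589 K.
P(O2) required for 11.8 atm of SO2 = (1/2) × 11.8 = 5.900 atm; available 13.6 atm, so SO2 is limiting.
P(O2) remaining = 13.6 − (1/2) × 11.8 = 7.700 atm
P(gaseous products) = (2)/2 × 11.8 = 11.80 atm
P_total at 589 K = 7.700 + 11.80 = 19.50 atm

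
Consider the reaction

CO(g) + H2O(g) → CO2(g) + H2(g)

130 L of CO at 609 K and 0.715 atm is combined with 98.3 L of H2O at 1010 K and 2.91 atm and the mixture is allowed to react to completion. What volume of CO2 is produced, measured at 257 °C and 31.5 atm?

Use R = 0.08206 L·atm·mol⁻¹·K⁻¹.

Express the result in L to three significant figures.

2.57 L

n(CO) = PV/RT = (0.715 × 130) / (0.08206 × 609) = 1.860 mol
n(H2O) = PV/RT = (2.91 × 98.3) / (0.08206 × 1010) = 3.451 mol
For 1.860 mol CO, stoichiometry requires (1/1) × 1.860 = 1.860 mol H2O; 3.451 mol is available, so CO is limiting.
n(CO2) = (1/1) × 1.860 = 1.860 mol
V(CO2) = nRT/P = 1.860 × 0.08206 × 530.15 / 31.5 = 2.569 L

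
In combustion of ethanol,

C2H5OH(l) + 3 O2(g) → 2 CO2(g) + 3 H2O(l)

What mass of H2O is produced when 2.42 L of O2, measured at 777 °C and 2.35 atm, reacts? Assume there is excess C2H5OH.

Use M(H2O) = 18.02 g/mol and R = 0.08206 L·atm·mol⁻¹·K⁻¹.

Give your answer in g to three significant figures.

1.19 g

n(O2) = PV/RT = (2.35 × 2.42) / (0.08206 × 1050.15) = 0.06599 mol
n(H2O) = (3/3) × 0.06599 = 0.06599 mol
m(H2O) = 0.06599 × 18.02 = 1.189 g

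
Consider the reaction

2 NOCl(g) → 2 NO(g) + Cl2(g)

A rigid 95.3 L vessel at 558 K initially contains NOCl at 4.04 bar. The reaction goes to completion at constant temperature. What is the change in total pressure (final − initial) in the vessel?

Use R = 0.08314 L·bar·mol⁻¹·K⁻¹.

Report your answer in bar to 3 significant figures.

2.02 bar

At constant T and V, P ∝ n(gas): 2 mol gas → 3 mol gas.
P_final = (3/2) × 4.04 = 6.060 bar; ΔP = 6.060 − 4.04 = 2.020 bar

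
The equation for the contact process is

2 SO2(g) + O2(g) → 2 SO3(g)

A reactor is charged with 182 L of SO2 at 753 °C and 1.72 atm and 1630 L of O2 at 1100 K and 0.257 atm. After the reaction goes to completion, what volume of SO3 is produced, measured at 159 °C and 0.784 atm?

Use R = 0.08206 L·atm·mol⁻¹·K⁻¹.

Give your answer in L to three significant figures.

168 L

n(SO2) = PV/RT = (1.72 × 182) / (0.08206 × 1026.15) = 3.718 mol
n(O2) = PV/RT = (0.257 × 1630) / (0.08206 × 1100) = 4.641 mol
For 3.718 mol SO2, stoichiometry requires (1/2) × 3.718 = 1.859 mol O2; 4.641 mol is available, so SO2 is limiting.
n(SO3) = (2/2) × 3.718 = 3.718 mol
V(SO3) = nRT/P = 3.718 × 0.08206 × 432.15 / 0.784 = 168.2 L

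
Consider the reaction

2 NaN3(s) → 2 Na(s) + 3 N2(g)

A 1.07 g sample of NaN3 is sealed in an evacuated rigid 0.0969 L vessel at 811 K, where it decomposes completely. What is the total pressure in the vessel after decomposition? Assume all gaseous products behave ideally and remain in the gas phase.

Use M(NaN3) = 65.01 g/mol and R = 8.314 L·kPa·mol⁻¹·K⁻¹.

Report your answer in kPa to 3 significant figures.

n(NaN3) = 1.07 / 65.01 = 0.01646 mol
n(gas produced) = (3/2) × 0.01646 = 0.02469 mol
P = nRT/V = 0.02469 × 8.314 × 811 / 0.0969 = 1718 kPa

1720 kPa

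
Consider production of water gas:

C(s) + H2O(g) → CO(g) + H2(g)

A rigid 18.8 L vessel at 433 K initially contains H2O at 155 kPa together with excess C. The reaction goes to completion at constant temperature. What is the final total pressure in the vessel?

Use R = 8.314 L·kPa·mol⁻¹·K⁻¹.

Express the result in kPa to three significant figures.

310 kPa

At constant T and V, P ∝ n(gas): 1 mol gas → 2 mol gas.
P_final = (2/1) × 155 = 310.0 kPa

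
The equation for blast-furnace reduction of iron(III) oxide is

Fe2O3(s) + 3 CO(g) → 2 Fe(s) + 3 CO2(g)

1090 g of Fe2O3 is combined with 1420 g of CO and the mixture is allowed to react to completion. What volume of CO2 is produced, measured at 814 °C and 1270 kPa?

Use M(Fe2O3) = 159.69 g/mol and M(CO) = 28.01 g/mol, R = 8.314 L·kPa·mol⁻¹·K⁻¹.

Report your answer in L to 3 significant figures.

146 L

n(Fe2O3) = 1090 / 159.69 = 6.826 mol
n(CO) = 1420 / 28.01 = 50.70 mol
For 6.826 mol Fe2O3, stoichiometry requires (3/1) × 6.826 = 20.48 mol CO; 50.70 mol is available, so Fe2O3 is limiting.
n(CO2) = (3/1) × 6.826 = 20.48 mol
V(CO2) = nRT/P = 20.48 × 8.314 × 1087.15 / 1270 = 145.8 L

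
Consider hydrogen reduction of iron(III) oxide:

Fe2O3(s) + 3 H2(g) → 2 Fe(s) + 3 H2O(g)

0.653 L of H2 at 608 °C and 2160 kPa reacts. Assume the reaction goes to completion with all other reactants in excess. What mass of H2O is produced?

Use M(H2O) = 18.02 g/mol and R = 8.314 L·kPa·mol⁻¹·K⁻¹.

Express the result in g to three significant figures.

3.47 g

n(H2) = PV/RT = (2160 × 0.653) / (8.314 × 881.15) = 0.1925 mol
n(H2O) = (3/3) × 0.1925 = 0.1925 mol
m(H2O) = 0.1925 × 18.02 = 3.469 g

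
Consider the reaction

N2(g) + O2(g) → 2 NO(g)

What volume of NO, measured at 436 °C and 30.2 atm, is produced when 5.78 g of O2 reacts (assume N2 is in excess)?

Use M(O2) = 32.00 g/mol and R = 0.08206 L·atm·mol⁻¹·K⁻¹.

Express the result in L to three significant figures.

0.696 L

n(O2) = 5.780 / 32.00 = 0.1806 mol
n(NO) = (2/1) × 0.1806 = 0.3612 mol
V = nRT/P = 0.3612 × 0.08206 × 709.15 / 30.2 = 0.6960 L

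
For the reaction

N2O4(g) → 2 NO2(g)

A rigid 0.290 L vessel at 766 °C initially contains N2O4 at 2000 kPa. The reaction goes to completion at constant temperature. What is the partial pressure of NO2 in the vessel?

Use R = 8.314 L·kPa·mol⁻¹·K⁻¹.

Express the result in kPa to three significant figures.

n(N2O4)₀ = PV/RT = (2000 × 0.290) / (8.314 × 1039.15) = 0.06713 mol
n(NO2) = (2/1) × 0.06713 = 0.1343 mol
P(NO2) = nRT/V = 0.1343 × 8.314 × 1039.15 / 0.290 = 4001 kPa

4000 kPa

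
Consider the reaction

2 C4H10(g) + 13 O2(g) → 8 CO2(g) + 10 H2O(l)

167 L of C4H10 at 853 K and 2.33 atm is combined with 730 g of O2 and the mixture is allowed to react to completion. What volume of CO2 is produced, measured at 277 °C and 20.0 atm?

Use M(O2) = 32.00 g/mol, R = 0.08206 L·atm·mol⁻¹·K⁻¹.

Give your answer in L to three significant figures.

31.7 L

n(C4H10) = PV/RT = (2.33 × 167) / (0.08206 × 853) = 5.559 mol
n(O2) = 730 / 32.00 = 22.81 mol
For 5.559 mol C4H10, stoichiometry requires (13/2) × 5.559 = 36.13 mol O2; 22.81 mol is available, so O2 is limiting.
n(CO2) = (8/13) × 22.81 = 14.04 mol
V(CO2) = nRT/P = 14.04 × 0.08206 × 550.15 / 20.0 = 31.69 L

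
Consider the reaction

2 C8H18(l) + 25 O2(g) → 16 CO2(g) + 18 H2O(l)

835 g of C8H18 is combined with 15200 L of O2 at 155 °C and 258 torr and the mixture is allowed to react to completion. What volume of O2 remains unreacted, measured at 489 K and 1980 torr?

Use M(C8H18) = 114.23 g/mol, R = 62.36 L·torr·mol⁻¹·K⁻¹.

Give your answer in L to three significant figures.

855 L

n(C8H18) = 835 / 114.23 = 7.310 mol
n(O2) = PV/RT = (258 × 15200) / (62.36 × 428.15) = 146.9 mol
For 7.310 mol C8H18, stoichiometry requires (25/2) × 7.310 = 91.38 mol O2; 146.9 mol is available, so C8H18 is limiting.
n(O2) consumed = (25/2) × 7.310 = 91.38 mol; remaining = 146.9 − 91.38 = 55.52 mol
V(O2) = nRT/P = 55.52 × 62.36 × 489 / 1980 = 855.1 L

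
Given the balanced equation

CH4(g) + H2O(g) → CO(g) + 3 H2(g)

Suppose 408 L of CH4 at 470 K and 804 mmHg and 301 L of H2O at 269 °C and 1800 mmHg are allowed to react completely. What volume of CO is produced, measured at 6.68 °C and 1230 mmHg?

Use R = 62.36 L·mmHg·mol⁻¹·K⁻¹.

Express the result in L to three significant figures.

n(CH4) = PV/RT = (804 × 408) / (62.36 × 470) = 11.19 mol
n(H2O) = PV/RT = (1800 × 301) / (62.36 × 542.15) = 16.03 mol
For 11.19 mol CH4, stoichiometry requires (1/1) × 11.19 = 11.19 mol H2O; 16.03 mol is available, so CH4 is limiting.
n(CO) = (1/1) × 11.19 = 11.19 mol
V(CO) = nRT/P = 11.19 × 62.36 × 279.83 / 1230 = 158.8 L

159 L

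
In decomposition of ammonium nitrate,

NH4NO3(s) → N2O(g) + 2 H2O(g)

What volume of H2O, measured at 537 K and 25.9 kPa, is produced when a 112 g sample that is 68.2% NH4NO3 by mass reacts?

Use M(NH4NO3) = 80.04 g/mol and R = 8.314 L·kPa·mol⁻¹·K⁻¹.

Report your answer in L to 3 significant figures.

329 L

mass of NH4NO3 = 112 × 68.2/100 = 76.38 g
n(NH4NO3) = 76.38 / 80.04 = 0.9543 mol
n(H2O) = (2/1) × 0.9543 = 1.909 mol
V = nRT/P = 1.909 × 8.314 × 537 / 25.9 = 329.1 L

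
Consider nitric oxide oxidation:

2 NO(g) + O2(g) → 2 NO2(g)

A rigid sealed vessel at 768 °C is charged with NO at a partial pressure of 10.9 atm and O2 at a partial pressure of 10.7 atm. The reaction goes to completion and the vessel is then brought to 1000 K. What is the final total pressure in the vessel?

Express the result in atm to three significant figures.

Because the vessel is rigid and T is held at 768 °C, work the stoichiometry in partial pressures (P_i = n_iRT/V).
P(O2) required for 10.9 atm of NO = (1/2) × 10.9 = 5.450 atm; available 10.7 atm, so NO is limiting.
P(O2) remaining = 10.7 − (1/2) × 10.9 = 5.250 atm
P(gaseous products) = (2)/2 × 10.9 = 10.90 atm
P_total at 768 °C = 5.250 + 10.90 = 16.15 atm
Scaling to 1000 K: P = 16.15 × 1000/1041.15 = 15.51 atm

15.5 atm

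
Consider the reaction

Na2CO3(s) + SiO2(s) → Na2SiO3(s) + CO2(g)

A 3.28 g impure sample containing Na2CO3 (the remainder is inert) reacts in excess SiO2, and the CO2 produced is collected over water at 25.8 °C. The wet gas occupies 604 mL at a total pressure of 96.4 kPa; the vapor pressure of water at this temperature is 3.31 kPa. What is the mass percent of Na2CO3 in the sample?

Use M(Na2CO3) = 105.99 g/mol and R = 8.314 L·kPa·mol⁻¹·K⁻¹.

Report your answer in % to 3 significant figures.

P(CO2) = 96.4 − 3.31 = 93.09 kPa
n(CO2) = PV/RT = (93.09 × 0.6040) / (8.314 × 298.95) = 0.02262 mol
n(Na2CO3) = (1/1) × 0.02262 = 0.02262 mol
m(Na2CO3) = 0.02262 × 105.99 = 2.397 g
%Na2CO3 = 2.397 / 3.28 × 100 = 73.08%

73.1 %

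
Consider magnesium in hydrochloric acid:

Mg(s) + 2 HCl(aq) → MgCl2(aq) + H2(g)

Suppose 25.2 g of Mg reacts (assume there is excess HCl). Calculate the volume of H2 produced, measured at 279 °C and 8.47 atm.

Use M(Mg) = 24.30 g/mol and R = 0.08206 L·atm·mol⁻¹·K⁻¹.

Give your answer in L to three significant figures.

5.55 L

n(Mg) = 25.20 / 24.30 = 1.037 mol
n(H2) = (1/1) × 1.037 = 1.037 mol
V = nRT/P = 1.037 × 0.08206 × 552.15 / 8.47 = 5.547 L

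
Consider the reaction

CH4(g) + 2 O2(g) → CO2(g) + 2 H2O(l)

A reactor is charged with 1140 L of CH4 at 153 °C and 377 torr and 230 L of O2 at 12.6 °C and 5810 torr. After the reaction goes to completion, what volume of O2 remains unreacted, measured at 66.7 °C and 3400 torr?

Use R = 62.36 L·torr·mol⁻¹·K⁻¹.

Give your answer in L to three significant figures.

266 L

n(CH4) = PV/RT = (377 × 1140) / (62.36 × 426.15) = 16.17 mol
n(O2) = PV/RT = (5810 × 230) / (62.36 × 285.75) = 74.99 mol
For 16.17 mol CH4, stoichiometry requires (2/1) × 16.17 = 32.34 mol O2; 74.99 mol is available, so CH4 is limiting.
n(O2) consumed = (2/1) × 16.17 = 32.34 mol; remaining = 74.99 − 32.34 = 42.65 mol
V(O2) = nRT/P = 42.65 × 62.36 × 339.85 / 3400 = 265.8 L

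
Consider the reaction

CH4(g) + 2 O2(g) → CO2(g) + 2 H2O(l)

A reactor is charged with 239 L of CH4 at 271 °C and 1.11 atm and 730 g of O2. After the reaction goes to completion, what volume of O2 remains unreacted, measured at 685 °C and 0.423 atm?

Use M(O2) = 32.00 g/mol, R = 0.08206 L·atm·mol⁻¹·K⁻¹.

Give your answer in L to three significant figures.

2030 L

n(CH4) = PV/RT = (1.11 × 239) / (0.08206 × 544.15) = 5.941 mol
n(O2) = 730 / 32.00 = 22.81 mol
For 5.941 mol CH4, stoichiometry requires (2/1) × 5.941 = 11.88 mol O2; 22.81 mol is available, so CH4 is limiting.
n(O2) consumed = (2/1) × 5.941 = 11.88 mol; remaining = 22.81 − 11.88 = 10.93 mol
V(O2) = nRT/P = 10.93 × 0.08206 × 958.15 / 0.423 = 2032 L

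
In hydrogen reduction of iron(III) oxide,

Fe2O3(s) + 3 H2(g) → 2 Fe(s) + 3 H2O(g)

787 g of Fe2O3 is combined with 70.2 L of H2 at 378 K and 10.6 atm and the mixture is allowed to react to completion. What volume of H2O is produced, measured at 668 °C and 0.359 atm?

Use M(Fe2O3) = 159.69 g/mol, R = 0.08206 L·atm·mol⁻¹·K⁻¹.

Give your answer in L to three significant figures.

n(Fe2O3) = 787 / 159.69 = 4.928 mol
n(H2) = PV/RT = (10.6 × 70.2) / (0.08206 × 378) = 23.99 mol
For 4.928 mol Fe2O3, stoichiometry requires (3/1) × 4.928 = 14.78 mol H2; 23.99 mol is available, so Fe2O3 is limiting.
n(H2O) = (3/1) × 4.928 = 14.78 mol
V(H2O) = nRT/P = 14.78 × 0.08206 × 941.15 / 0.359 = 3180 L

3180 L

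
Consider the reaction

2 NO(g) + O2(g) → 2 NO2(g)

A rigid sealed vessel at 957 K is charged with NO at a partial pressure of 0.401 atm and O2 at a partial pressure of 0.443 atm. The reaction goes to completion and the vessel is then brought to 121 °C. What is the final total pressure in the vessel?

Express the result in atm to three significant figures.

With V and T fixed, P_i ∝ n_i, so the mole ratios apply directly to partial pressures at 957 K.
P(O2) required for 0.401 atm of NO = (1/2) × 0.401 = 0.2005 atm; available 0.443 atm, so NO is limiting.
P(O2) remaining = 0.443 − (1/2) × 0.401 = 0.2425 atm
P(gaseous products) = (2)/2 × 0.401 = 0.4010 atm
P_total at 957 K = 0.2425 + 0.4010 = 0.6435 atm
Scaling to 121 °C: P = 0.6435 × 394.15/957 = 0.2650 atm

0.265 atm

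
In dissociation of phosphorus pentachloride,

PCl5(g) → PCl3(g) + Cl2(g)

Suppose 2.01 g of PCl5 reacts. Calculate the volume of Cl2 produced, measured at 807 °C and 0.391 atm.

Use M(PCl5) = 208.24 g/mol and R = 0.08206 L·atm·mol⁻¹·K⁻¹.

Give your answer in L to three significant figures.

2.19 L

n(PCl5) = 2.010 / 208.24 = 0.009652 mol
n(Cl2) = (1/1) × 0.009652 = 0.009652 mol
V = nRT/P = 0.009652 × 0.08206 × 1080.15 / 0.391 = 2.188 L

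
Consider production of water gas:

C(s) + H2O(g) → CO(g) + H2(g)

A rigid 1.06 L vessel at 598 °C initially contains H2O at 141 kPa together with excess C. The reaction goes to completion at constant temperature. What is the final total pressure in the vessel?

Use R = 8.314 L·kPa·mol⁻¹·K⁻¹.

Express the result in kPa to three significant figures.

Rigid vessel, constant T ⇒ P scales with total gas moles (1 → 2).
P_final = (2/1) × 141 = 282.0 kPa

282 kPa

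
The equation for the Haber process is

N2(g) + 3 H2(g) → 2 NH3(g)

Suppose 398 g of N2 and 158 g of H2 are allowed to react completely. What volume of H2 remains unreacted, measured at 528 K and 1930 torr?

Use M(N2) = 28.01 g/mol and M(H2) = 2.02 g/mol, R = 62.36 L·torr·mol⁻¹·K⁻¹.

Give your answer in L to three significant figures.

607 L

n(N2) = 398 / 28.01 = 14.21 mol
n(H2) = 158 / 2.02 = 78.22 mol
For 14.21 mol N2, stoichiometry requires (3/1) × 14.21 = 42.63 mol H2; 78.22 mol is available, so N2 is limiting.
n(H2) consumed = (3/1) × 14.21 = 42.63 mol; remaining = 78.22 − 42.63 = 35.59 mol
V(H2) = nRT/P = 35.59 × 62.36 × 528 / 1930 = 607.2 L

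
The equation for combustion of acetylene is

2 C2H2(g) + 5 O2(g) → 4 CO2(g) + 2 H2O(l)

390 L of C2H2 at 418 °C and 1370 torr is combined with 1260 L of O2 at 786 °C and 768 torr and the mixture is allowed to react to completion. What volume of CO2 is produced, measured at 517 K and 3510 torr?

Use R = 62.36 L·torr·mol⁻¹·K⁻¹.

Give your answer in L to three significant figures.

108 L

n(C2H2) = PV/RT = (1370 × 390) / (62.36 × 691.15) = 12.40 mol
n(O2) = PV/RT = (768 × 1260) / (62.36 × 1059.15) = 14.65 mol
For 12.40 mol C2H2, stoichiometry requires (5/2) × 12.40 = 31.00 mol O2; 14.65 mol is available, so O2 is limiting.
n(CO2) = (4/5) × 14.65 = 11.72 mol
V(CO2) = nRT/P = 11.72 × 62.36 × 517 / 3510 = 107.7 L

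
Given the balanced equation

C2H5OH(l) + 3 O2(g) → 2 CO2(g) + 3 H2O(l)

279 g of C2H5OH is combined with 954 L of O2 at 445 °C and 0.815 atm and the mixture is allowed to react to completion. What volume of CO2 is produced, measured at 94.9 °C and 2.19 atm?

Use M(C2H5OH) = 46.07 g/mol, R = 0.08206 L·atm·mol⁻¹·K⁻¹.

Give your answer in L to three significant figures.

121 L

n(C2H5OH) = 279 / 46.07 = 6.056 mol
n(O2) = PV/RT = (0.815 × 954) / (0.08206 × 718.15) = 13.19 mol
For 6.056 mol C2H5OH, stoichiometry requires (3/1) × 6.056 = 18.17 mol O2; 13.19 mol is available, so O2 is limiting.
n(CO2) = (2/3) × 13.19 = 8.793 mol
V(CO2) = nRT/P = 8.793 × 0.08206 × 368.05 / 2.19 = 121.3 L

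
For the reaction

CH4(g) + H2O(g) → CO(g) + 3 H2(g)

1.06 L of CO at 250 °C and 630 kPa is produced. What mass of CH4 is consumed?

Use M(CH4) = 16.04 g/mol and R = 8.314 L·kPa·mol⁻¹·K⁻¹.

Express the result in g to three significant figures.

2.46 g

n(CO) = PV/RT = (630 × 1.06) / (8.314 × 523.15) = 0.1535 mol
n(CH4) = (1/1) × 0.1535 = 0.1535 mol
m(CH4) = 0.1535 × 16.04 = 2.462 g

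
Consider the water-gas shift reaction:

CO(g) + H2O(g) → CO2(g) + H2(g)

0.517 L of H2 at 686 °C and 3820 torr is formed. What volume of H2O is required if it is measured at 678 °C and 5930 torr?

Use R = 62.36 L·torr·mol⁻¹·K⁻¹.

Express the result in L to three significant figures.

0.330 L

n(H2) = PV/RT = (3820 × 0.517) / (62.36 × 959.15) = 0.03302 mol
n(H2O) = (1/1) × 0.03302 = 0.03302 mol
V = nRT/P = 0.03302 × 62.36 × 951.15 / 5930 = 0.3303 L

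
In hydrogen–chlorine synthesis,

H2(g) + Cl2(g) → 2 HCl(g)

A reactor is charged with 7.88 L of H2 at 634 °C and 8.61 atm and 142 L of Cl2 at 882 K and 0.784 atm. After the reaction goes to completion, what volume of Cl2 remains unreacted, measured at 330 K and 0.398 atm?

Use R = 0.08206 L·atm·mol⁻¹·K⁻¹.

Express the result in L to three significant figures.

42.6 L

n(H2) = PV/RT = (8.61 × 7.88) / (0.08206 × 907.15) = 0.9114 mol
n(Cl2) = PV/RT = (0.784 × 142) / (0.08206 × 882) = 1.538 mol
For 0.9114 mol H2, stoichiometry requires (1/1) × 0.9114 = 0.9114 mol Cl2; 1.538 mol is available, so H2 is limiting.
n(Cl2) consumed = (1/1) × 0.9114 = 0.9114 mol; remaining = 1.538 − 0.9114 = 0.6266 mol
V(Cl2) = nRT/P = 0.6266 × 0.08206 × 330 / 0.398 = 42.63 L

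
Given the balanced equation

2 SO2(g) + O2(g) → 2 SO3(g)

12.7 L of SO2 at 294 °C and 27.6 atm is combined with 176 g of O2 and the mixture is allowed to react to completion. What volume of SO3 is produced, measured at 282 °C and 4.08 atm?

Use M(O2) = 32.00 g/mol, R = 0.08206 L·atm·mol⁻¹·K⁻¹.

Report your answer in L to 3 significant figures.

84.1 L

n(SO2) = PV/RT = (27.6 × 12.7) / (0.08206 × 567.15) = 7.532 mol
n(O2) = 176 / 32.00 = 5.500 mol
For 7.532 mol SO2, stoichiometry requires (1/2) × 7.532 = 3.766 mol O2; 5.500 mol is available, so SO2 is limiting.
n(SO3) = (2/2) × 7.532 = 7.532 mol
V(SO3) = nRT/P = 7.532 × 0.08206 × 555.15 / 4.08 = 84.10 L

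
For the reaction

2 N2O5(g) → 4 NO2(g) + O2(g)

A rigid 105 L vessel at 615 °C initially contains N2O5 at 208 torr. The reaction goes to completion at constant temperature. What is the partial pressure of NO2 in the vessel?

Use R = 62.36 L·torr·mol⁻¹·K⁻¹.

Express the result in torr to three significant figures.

416 torr

n(N2O5)₀ = PV/RT = (208 × 105) / (62.36 × 888.15) = 0.3943 mol
n(NO2) = (4/2) × 0.3943 = 0.7886 mol
P(NO2) = nRT/V = 0.7886 × 62.36 × 888.15 / 105 = 416.0 torr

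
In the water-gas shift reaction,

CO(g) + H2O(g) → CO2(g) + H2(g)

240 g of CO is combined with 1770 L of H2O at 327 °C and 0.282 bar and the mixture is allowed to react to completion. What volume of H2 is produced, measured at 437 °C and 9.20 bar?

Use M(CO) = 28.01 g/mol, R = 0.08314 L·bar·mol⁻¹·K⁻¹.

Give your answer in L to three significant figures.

55.0 L

n(CO) = 240 / 28.01 = 8.568 mol
n(H2O) = PV/RT = (0.282 × 1770) / (0.08314 × 600.15) = 10.00 mol
For 8.568 mol CO, stoichiometry requires (1/1) × 8.568 = 8.568 mol H2O; 10.00 mol is available, so CO is limiting.
n(H2) = (1/1) × 8.568 = 8.568 mol
V(H2) = nRT/P = 8.568 × 0.08314 × 710.15 / 9.20 = 54.99 L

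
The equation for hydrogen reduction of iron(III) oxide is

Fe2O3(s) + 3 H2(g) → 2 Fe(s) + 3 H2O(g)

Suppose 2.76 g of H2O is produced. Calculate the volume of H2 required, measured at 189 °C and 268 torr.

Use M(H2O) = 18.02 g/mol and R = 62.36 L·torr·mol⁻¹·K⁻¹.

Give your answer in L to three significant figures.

n(H2O) = 2.760 / 18.02 = 0.1532 mol
n(H2) = (3/3) × 0.1532 = 0.1532 mol
V = nRT/P = 0.1532 × 62.36 × 462.15 / 268 = 16.47 L

16.5 L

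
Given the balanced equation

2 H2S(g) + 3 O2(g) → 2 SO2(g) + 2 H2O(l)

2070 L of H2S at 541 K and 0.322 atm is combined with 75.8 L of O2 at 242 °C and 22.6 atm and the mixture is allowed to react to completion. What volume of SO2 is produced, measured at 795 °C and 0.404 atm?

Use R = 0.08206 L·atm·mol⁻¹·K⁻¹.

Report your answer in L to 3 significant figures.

n(H2S) = PV/RT = (0.322 × 2070) / (0.08206 × 541) = 15.01 mol
n(O2) = PV/RT = (22.6 × 75.8) / (0.08206 × 515.15) = 40.52 mol
For 15.01 mol H2S, stoichiometry requires (3/2) × 15.01 = 22.52 mol O2; 40.52 mol is available, so H2S is limiting.
n(SO2) = (2/2) × 15.01 = 15.01 mol
V(SO2) = nRT/P = 15.01 × 0.08206 × 1068.15 / 0.404 = 3257 L

3260 L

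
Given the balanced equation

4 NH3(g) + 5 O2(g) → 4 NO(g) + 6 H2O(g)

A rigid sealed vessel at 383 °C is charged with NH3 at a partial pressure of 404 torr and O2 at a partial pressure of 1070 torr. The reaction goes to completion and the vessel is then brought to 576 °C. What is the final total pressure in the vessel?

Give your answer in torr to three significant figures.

At constant V, partial pressures at 383 °C are proportional to moles, so apply stoichiometry directly to pressures.
P(O2) required for 404 torr of NH3 = (5/4) × 404 = 505.0 torr; available 1070 torr, so NH3 is limiting.
P(O2) remaining = 1070 − (5/4) × 404 = 565.0 torr
P(gaseous products) = (4+6)/4 × 404 = 1010 torr
P_total at 383 °C = 565.0 + 1010 = 1575 torr
Scaling to 576 °C: P = 1575 × 849.15/656.15 = 2038 torr

2040 torr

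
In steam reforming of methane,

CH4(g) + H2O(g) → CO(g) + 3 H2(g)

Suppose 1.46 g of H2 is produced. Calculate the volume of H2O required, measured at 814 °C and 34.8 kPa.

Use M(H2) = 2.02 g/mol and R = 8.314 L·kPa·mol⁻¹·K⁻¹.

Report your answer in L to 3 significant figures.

n(H2) = 1.460 / 2.02 = 0.7228 mol
n(H2O) = (1/3) × 0.7228 = 0.2409 mol
V = nRT/P = 0.2409 × 8.314 × 1087.15 / 34.8 = 62.57 L

62.6 L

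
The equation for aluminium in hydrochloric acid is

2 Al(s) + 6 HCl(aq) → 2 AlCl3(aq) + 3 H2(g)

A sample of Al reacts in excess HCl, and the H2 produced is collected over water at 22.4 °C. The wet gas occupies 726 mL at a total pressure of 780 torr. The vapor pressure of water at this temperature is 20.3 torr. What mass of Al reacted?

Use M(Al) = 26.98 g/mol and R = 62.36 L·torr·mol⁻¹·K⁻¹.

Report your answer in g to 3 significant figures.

P(H2) = 780 − 20.3 = 759.7 torr
n(H2) = PV/RT = (759.7 × 0.7260) / (62.36 × 295.55) = 0.02993 mol
n(Al) = (2/3) × 0.02993 = 0.01995 mol
m(Al) = 0.01995 × 26.98 = 0.5383 g

0.538 g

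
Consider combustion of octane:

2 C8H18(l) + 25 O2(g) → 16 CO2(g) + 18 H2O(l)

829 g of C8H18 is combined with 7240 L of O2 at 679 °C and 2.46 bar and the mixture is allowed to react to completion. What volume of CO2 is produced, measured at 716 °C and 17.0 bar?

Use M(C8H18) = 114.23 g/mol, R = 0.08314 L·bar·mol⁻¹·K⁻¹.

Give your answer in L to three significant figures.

281 L

n(C8H18) = 829 / 114.23 = 7.257 mol
n(O2) = PV/RT = (2.46 × 7240) / (0.08314 × 952.15) = 225.0 mol
For 7.257 mol C8H18, stoichiometry requires (25/2) × 7.257 = 90.71 mol O2; 225.0 mol is available, so C8H18 is limiting.
n(CO2) = (16/2) × 7.257 = 58.06 mol
V(CO2) = nRT/P = 58.06 × 0.08314 × 989.15 / 17.0 = 280.9 L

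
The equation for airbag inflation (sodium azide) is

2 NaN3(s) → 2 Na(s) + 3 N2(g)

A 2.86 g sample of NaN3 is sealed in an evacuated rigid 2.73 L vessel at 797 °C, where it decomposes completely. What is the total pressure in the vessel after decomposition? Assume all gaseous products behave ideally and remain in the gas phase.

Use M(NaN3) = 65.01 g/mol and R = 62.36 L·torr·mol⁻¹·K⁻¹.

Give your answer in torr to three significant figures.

1610 torr

n(NaN3) = 2.86 / 65.01 = 0.04399 mol
n(gas produced) = (3/2) × 0.04399 = 0.06599 mol
P = nRT/V = 0.06599 × 62.36 × 1070.15 / 2.73 = 1613 torr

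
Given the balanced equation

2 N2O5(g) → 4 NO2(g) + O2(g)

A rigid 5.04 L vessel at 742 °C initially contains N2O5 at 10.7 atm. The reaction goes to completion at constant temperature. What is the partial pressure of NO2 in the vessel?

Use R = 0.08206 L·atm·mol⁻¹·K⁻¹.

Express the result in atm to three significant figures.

21.4 atm

n(N2O5)₀ = PV/RT = (10.7 × 5.04) / (0.08206 × 1015.15) = 0.6474 mol
n(NO2) = (4/2) × 0.6474 = 1.295 mol
P(NO2) = nRT/V = 1.295 × 0.08206 × 1015.15 / 5.04 = 21.40 atm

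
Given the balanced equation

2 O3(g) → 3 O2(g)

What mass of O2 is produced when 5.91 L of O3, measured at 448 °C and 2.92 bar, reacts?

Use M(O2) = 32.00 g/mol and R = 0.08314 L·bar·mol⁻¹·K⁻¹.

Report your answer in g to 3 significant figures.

n(O3) = PV/RT = (2.92 × 5.91) / (0.08314 × 721.15) = 0.2878 mol
n(O2) = (3/2) × 0.2878 = 0.4317 mol
m(O2) = 0.4317 × 32.00 = 13.81 g

13.8 g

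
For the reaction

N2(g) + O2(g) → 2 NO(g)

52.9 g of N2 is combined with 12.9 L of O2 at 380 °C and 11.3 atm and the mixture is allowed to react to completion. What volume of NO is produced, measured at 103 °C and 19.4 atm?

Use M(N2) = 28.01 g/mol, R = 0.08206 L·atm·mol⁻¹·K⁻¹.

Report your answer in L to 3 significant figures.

n(N2) = 52.9 / 28.01 = 1.889 mol
n(O2) = PV/RT = (11.3 × 12.9) / (0.08206 × 653.15) = 2.720 mol
For 1.889 mol N2, stoichiometry requires (1/1) × 1.889 = 1.889 mol O2; 2.720 mol is available, so N2 is limiting.
n(NO) = (2/1) × 1.889 = 3.778 mol
V(NO) = nRT/P = 3.778 × 0.08206 × 376.15 / 19.4 = 6.011 L

6.01 L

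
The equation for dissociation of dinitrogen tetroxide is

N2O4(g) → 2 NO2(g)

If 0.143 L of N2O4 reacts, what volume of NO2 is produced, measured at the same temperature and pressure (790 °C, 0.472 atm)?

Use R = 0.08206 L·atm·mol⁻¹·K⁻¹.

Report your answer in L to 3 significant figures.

0.286 L

At constant T and P, gas volumes are in the mole ratio: V(NO2) = (2/1) × 0.143 = 0.2860 L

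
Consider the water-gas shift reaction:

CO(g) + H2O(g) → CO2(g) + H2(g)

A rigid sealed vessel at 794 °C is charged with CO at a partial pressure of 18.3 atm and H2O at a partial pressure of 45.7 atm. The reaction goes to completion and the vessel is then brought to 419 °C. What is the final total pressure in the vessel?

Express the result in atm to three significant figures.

41.5 atm

With V and T fixed, P_i ∝ n_i, so the mole ratios apply directly to partial pressures at 794 °C.
P(H2O) required for 18.3 atm of CO = (1/1) × 18.3 = 18.30 atm; available 45.7 atm, so CO is limiting.
P(H2O) remaining = 45.7 − (1/1) × 18.3 = 27.40 atm
P(gaseous products) = (1+1)/1 × 18.3 = 36.60 atm
P_total at 794 °C = 27.40 + 36.60 = 64.00 atm
Scaling to 419 °C: P = 64.00 × 692.15/1067.15 = 41.51 atm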